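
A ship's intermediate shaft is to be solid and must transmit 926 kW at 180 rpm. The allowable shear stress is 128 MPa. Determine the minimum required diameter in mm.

ω = 2π·180/60 = 18.85 rad/s, so T = P/ω = 926×10³ / 18.85 = 49130 N·m.
For a solid shaft τ_max = 16T/(πd³), so d = (16T/(π τ_allow))^(1/3) = (16·49130/(π·1.28×10^8))^(1/3) = 0.1250 m.

125 mm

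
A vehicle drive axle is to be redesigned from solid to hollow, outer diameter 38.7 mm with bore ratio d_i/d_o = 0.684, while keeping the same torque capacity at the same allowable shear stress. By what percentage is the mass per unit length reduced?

37.3 %

Equal τ_max and T ⇒ the solid shaft needs d_s³ = d_o³(1−k⁴), so d_s = 38.7·(1−0.684⁴)^(1/3) = 35.64 mm.
Area ratio A_h/A_s = d_o²(1−k²)/d_s² = (1−k²)/(1−k⁴)^(2/3) = 0.6274.
Mass saving = 1 − 0.6274 = 37.3 %.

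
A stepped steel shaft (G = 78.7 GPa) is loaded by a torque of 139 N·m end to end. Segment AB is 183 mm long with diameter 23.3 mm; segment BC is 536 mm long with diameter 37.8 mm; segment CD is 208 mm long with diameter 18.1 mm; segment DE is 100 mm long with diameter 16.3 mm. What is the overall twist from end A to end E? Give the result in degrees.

J_AB = π(0.0233)⁴/32 = 2.89×10^-8 m⁴; J_BC = π(0.0378)⁴/32 = 2.00×10^-7 m⁴; J_CD = π(0.0181)⁴/32 = 1.05×10^-8 m⁴; J_DE = π(0.0163)⁴/32 = 6.93×10^-9 m⁴.
θ = (T/G)·Σ L_i/J_i = (139.0/78.7×10⁹)·(0.183/2.89×10^-8 + 0.536/2.00×10^-7 + 0.208/1.05×10^-8 + 0.100/6.93×10^-9) = 0.07624 rad.

4.37°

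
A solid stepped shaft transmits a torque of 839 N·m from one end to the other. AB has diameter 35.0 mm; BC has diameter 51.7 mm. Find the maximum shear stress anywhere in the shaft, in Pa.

9.97e7 Pa

Under the same torque, τ_max = 16T/(πd³) is largest where d is smallest — segment AB (d = 35.0 mm).
τ_max = 16·839.0/(π·(0.0350)³) = 9.966×10^7 Pa.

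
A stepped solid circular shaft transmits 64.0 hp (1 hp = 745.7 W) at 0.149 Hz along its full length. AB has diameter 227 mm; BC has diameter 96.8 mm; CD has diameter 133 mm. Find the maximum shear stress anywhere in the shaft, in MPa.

ω = 2π·0.149 = 0.9362 rad/s, so T = P/ω = 64.0×745.7 / 0.9362 = 50980 N·m.
Under the same torque, τ_max = 16T/(πd³) is largest where d is smallest — segment BC (d = 96.8 mm).
τ_max = 16·50980/(π·(0.0968)³) = 2.862×10^8 Pa.

286 MPa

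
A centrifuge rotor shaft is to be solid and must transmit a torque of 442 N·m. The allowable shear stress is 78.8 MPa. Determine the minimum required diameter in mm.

For a solid shaft τ_max = 16T/(πd³), so d = (16T/(π τ_allow))^(1/3) = (16·442.0/(π·7.88×10^7))^(1/3) = 0.03057 m.

30.6 mm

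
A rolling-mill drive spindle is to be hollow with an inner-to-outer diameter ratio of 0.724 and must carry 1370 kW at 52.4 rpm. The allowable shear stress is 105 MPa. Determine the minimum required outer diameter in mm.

ω = 2π·52.4/60 = 5.487 rad/s, so T = P/ω = 1370×10³ / 5.487 = 249700 N·m.
For a hollow shaft with d_i/d_o = 0.724: τ_max = 16T/(π d_o³ (1−k⁴)), so d_o = [16T/(π τ_allow (1−k⁴))]^(1/3) = [16·249700/(π·1.05×10^8·0.7252)]^(1/3) = 0.2556 m.

256 mm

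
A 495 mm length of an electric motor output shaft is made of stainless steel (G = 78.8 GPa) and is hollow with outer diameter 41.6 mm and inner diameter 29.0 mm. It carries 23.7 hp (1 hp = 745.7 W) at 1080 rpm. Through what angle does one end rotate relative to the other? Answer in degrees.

0.250°

ω = 2π·1080/60 = 113.1 rad/s, so T = P/ω = 23.7×745.7 / 113.1 = 156.3 N·m.
J = π(d_o⁴ − d_i⁴)/32 = π(0.0416⁴ − 0.0290⁴)/32 = 2.246×10^-7 m⁴.
θ = T·L/(G·J) = 156.3 × 0.495 / (78.8×10⁹ × 2.246×10^-7) = 4.371×10^-3 rad.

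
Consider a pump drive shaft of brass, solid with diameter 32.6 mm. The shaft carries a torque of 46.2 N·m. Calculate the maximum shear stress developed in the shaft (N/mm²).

6.79 N/mm²

J = πd⁴/32 = π(0.0326)⁴/32 = 1.109×10^-7 m⁴.
τ_max = T·r/J = 46.20 × 0.0163 / 1.109×10^-7 = 6.791×10^6 Pa.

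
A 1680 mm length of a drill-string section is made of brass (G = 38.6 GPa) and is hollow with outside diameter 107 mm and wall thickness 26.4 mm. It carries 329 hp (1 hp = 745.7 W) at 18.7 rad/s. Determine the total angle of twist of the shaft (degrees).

ω = 18.7 rad/s, so T = P/ω = 329×745.7 / 18.70 = 13120 N·m.
J = π(d_o⁴ − d_i⁴)/32 = π(0.107⁴ − 0.0542⁴)/32 = 1.202×10^-5 m⁴.
θ = T·L/(G·J) = 13120 × 1.68 / (38.6×10⁹ × 1.202×10^-5) = 0.04750 rad.

2.72°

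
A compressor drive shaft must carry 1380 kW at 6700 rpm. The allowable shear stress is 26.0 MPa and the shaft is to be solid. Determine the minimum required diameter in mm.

72.8 mm

ω = 2π·6700/60 = 701.6 rad/s, so T = P/ω = 1380×10³ / 701.6 = 1967 N·m.
For a solid shaft τ_max = 16T/(πd³), so d = (16T/(π τ_allow))^(1/3) = (16·1967/(π·2.60×10^7))^(1/3) = 0.07277 m.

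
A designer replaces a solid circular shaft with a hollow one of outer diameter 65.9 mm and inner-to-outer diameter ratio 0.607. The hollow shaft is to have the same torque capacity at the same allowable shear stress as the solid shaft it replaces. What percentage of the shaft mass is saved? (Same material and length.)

30.4 %

Equal τ_max and T ⇒ the solid shaft needs d_s³ = d_o³(1−k⁴), so d_s = 65.9·(1−0.607⁴)^(1/3) = 62.77 mm.
Area ratio A_h/A_s = d_o²(1−k²)/d_s² = (1−k²)/(1−k⁴)^(2/3) = 0.6961.
Mass saving = 1 − 0.6961 = 30.4 %.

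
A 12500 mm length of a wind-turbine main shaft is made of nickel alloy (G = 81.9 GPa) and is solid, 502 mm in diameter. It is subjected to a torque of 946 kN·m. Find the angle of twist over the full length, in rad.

0.0232 rad

J = πd⁴/32 = π(0.502)⁴/32 = 6.235×10^-3 m⁴.
θ = T·L/(G·J) = 946000 × 12.5 / (81.9×10⁹ × 6.235×10^-3) = 0.02316 rad.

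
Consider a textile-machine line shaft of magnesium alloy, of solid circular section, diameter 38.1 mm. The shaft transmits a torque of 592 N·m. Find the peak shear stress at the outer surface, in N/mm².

54.5 N/mm²

J = πd⁴/32 = π(0.0381)⁴/32 = 2.069×10^-7 m⁴.
τ_max = T·r/J = 592.0 × 0.0191 / 2.069×10^-7 = 5.452×10^7 Pa.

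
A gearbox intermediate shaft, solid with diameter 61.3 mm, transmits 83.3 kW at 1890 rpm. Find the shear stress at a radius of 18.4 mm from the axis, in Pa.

5.59e6 Pa

ω = 2π·1890/60 = 197.9 rad/s, so T = P/ω = 83.3×10³ / 197.9 = 420.9 N·m.
J = πd⁴/32 = π(0.0613)⁴/32 = 1.386×10^-6 m⁴.
Shear stress varies linearly with radius: τ = T·r/J = 420.9 × 0.0184 / 1.386×10^-6 = 5.586×10^6 Pa.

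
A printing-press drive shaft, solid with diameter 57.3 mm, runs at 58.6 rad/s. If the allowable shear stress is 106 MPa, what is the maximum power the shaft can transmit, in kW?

229 kW

J = πd⁴/32 = π(0.0573)⁴/32 = 1.058×10^-6 m⁴.
T_max = τ_allow·J/r = 1.06×10^8 × 1.058×10^-6 / 0.0286 = 3916 N·m.
ω = 58.6 rad/s, so P_max = T_max·ω = 2.295×10^5 W.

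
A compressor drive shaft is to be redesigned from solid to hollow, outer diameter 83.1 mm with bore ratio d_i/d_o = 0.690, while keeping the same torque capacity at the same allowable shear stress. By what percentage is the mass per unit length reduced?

Equal τ_max and T ⇒ the solid shaft needs d_s³ = d_o³(1−k⁴), so d_s = 83.1·(1−0.690⁴)^(1/3) = 76.28 mm.
Area ratio A_h/A_s = d_o²(1−k²)/d_s² = (1−k²)/(1−k⁴)^(2/3) = 0.6218.
Mass saving = 1 − 0.6218 = 37.8 %.

37.8 %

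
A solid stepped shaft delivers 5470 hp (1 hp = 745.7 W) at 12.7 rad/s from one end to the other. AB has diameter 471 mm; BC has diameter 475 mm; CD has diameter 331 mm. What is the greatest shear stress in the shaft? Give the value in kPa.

45100 kPa

ω = 12.7 rad/s, so T = P/ω = 5470×745.7 / 12.70 = 321200 N·m.
Under the same torque, τ_max = 16T/(πd³) is largest where d is smallest — segment CD (d = 331 mm).
τ_max = 16·321200/(π·(0.331)³) = 4.511×10^7 Pa.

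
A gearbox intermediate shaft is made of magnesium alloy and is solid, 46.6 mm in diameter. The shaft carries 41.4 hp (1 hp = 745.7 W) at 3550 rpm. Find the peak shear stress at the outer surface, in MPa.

ω = 2π·3550/60 = 371.8 rad/s, so T = P/ω = 41.4×745.7 / 371.8 = 83.04 N·m.
J = πd⁴/32 = π(0.0466)⁴/32 = 4.630×10^-7 m⁴.
τ_max = T·r/J = 83.04 × 0.0233 / 4.630×10^-7 = 4.179×10^6 Pa.

4.18 MPa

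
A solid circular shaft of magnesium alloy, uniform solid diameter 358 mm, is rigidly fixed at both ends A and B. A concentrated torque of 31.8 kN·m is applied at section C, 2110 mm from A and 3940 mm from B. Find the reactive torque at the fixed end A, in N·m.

20700 N·m

With uniform GJ and both ends fixed, compatibility θ_AC = θ_CB gives T_A·a = T_B·b, together with T_A + T_B = T₀.
T_A = T₀·b/(a+b) = 31800·3940/6050 = 20710 N·m; T_B = 11090 N·m.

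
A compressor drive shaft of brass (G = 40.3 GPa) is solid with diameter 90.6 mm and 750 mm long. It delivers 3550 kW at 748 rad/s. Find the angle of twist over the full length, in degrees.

ω = 748 rad/s, so T = P/ω = 3550×10³ / 748.0 = 4746 N·m.
J = πd⁴/32 = π(0.0906)⁴/32 = 6.615×10^-6 m⁴.
θ = T·L/(G·J) = 4746 × 0.750 / (40.3×10⁹ × 6.615×10^-6) = 0.01335 rad.

0.765°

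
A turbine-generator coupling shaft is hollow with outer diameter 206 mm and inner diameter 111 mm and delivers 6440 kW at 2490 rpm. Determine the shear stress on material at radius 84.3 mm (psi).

ω = 2π·2490/60 = 260.8 rad/s, so T = P/ω = 6440×10³ / 260.8 = 24700 N·m.
J = π(d_o⁴ − d_i⁴)/32 = π(0.206⁴ − 0.111⁴)/32 = 1.619×10^-4 m⁴.
Shear stress varies linearly with radius: τ = T·r/J = 24700 × 0.0843 / 1.619×10^-4 = 1.286×10^7 Pa.

1870 psi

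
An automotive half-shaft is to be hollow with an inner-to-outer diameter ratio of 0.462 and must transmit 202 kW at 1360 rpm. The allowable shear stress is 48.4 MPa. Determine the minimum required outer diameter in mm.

ω = 2π·1360/60 = 142.4 rad/s, so T = P/ω = 202×10³ / 142.4 = 1418 N·m.
For a hollow shaft with d_i/d_o = 0.462: τ_max = 16T/(π d_o³ (1−k⁴)), so d_o = [16T/(π τ_allow (1−k⁴))]^(1/3) = [16·1418/(π·4.84×10^7·0.9544)]^(1/3) = 0.05387 m.

53.9 mm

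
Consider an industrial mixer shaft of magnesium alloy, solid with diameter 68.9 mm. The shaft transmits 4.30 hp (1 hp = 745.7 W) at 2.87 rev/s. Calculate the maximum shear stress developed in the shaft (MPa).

2.77 MPa

ω = 2π·2.87 = 18.03 rad/s, so T = P/ω = 4.30×745.7 / 18.03 = 177.8 N·m.
J = πd⁴/32 = π(0.0689)⁴/32 = 2.212×10^-6 m⁴.
τ_max = T·r/J = 177.8 × 0.0345 / 2.212×10^-6 = 2.769×10^6 Pa.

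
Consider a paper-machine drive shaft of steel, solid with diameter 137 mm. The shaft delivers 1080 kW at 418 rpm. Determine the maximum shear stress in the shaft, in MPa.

48.9 MPa

ω = 2π·418/60 = 43.77 rad/s, so T = P/ω = 1080×10³ / 43.77 = 24670 N·m.
J = πd⁴/32 = π(0.137)⁴/32 = 3.458×10^-5 m⁴.
τ_max = T·r/J = 24670 × 0.0685 / 3.458×10^-5 = 4.887×10^7 Pa.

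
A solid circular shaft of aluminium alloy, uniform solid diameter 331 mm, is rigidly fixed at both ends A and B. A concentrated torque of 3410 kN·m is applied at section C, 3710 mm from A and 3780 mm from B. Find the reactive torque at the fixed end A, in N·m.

1.72e6 N·m

With uniform GJ and both ends fixed, compatibility θ_AC = θ_CB gives T_A·a = T_B·b, together with T_A + T_B = T₀.
T_A = T₀·b/(a+b) = 3.410e6·3780/7490 = 1.721e6 N·m; T_B = 1.689e6 N·m.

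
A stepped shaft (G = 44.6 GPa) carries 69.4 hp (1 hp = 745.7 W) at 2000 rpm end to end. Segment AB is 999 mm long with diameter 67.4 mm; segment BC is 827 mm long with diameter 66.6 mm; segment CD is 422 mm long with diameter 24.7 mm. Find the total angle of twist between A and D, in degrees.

3.96°

ω = 2π·2000/60 = 209.4 rad/s, so T = P/ω = 69.4×745.7 / 209.4 = 247.1 N·m.
J_AB = π(0.0674)⁴/32 = 2.03×10^-6 m⁴; J_BC = π(0.0666)⁴/32 = 1.93×10^-6 m⁴; J_CD = π(0.0247)⁴/32 = 3.65×10^-8 m⁴.
θ = (T/G)·Σ L_i/J_i = (247.1/44.6×10⁹)·(0.999/2.03×10^-6 + 0.827/1.93×10^-6 + 0.422/3.65×10^-8) = 0.06909 rad.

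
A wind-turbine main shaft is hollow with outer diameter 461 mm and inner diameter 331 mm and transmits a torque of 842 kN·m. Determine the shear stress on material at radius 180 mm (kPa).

J = π(d_o⁴ − d_i⁴)/32 = π(0.461⁴ − 0.331⁴)/32 = 3.256×10^-3 m⁴.
Shear stress varies linearly with radius: τ = T·r/J = 842000 × 0.180 / 3.256×10^-3 = 4.655×10^7 Pa.

46600 kPa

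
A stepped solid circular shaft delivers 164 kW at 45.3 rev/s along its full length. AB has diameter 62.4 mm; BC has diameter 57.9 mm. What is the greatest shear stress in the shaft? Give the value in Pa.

ω = 2π·45.3 = 284.6 rad/s, so T = P/ω = 164×10³ / 284.6 = 576.2 N·m.
Under the same torque, τ_max = 16T/(πd³) is largest where d is smallest — segment BC (d = 57.9 mm).
τ_max = 16·576.2/(π·(0.0579)³) = 1.512×10^7 Pa.

1.51e7 Pa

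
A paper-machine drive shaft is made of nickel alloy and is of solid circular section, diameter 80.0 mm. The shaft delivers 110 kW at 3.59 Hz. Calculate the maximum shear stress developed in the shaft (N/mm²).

48.5 N/mm²

ω = 2π·3.59 = 22.56 rad/s, so T = P/ω = 110×10³ / 22.56 = 4877 N·m.
J = πd⁴/32 = π(0.0800)⁴/32 = 4.021×10^-6 m⁴.
τ_max = T·r/J = 4877 × 0.0400 / 4.021×10^-6 = 4.851×10^7 Pa.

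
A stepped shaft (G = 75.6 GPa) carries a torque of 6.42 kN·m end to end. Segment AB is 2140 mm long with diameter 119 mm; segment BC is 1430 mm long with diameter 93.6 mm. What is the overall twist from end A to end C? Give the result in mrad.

25.3 mrad

J_AB = π(0.119)⁴/32 = 1.97×10^-5 m⁴; J_BC = π(0.0936)⁴/32 = 7.54×10^-6 m⁴.
θ = (T/G)·Σ L_i/J_i = (6420/75.6×10⁹)·(2.14/1.97×10^-5 + 1.43/7.54×10^-6) = 0.02535 rad.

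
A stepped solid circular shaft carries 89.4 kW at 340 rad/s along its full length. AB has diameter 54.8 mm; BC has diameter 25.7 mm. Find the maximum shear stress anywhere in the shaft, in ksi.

11.4 ksi

ω = 340 rad/s, so T = P/ω = 89.4×10³ / 340.0 = 262.9 N·m.
Under the same torque, τ_max = 16T/(πd³) is largest where d is smallest — segment BC (d = 25.7 mm).
τ_max = 16·262.9/(π·(0.0257)³) = 7.889×10^7 Pa.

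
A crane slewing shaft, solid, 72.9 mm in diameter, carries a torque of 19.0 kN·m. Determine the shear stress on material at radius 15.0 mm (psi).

J = πd⁴/32 = π(0.0729)⁴/32 = 2.773×10^-6 m⁴.
Shear stress varies linearly with radius: τ = T·r/J = 19000 × 0.0150 / 2.773×10^-6 = 1.028×10^8 Pa.

14900 psi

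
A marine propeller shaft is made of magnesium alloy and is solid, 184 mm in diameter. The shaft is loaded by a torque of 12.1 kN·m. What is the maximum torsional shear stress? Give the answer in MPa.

J = πd⁴/32 = π(0.184)⁴/32 = 1.125×10^-4 m⁴.
τ_max = T·r/J = 12100 × 0.0920 / 1.125×10^-4 = 9.892×10^6 Pa.

9.89 MPa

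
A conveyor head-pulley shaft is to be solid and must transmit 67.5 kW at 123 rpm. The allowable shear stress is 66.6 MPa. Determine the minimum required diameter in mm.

73.7 mm

ω = 2π·123/60 = 12.88 rad/s, so T = P/ω = 67.5×10³ / 12.88 = 5240 N·m.
For a solid shaft τ_max = 16T/(πd³), so d = (16T/(π τ_allow))^(1/3) = (16·5240/(π·6.66×10^7))^(1/3) = 0.07373 m.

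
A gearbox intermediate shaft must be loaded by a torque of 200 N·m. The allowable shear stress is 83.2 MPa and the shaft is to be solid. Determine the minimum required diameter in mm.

For a solid shaft τ_max = 16T/(πd³), so d = (16T/(π τ_allow))^(1/3) = (16·200.0/(π·8.32×10^7))^(1/3) = 0.02305 m.

23.0 mm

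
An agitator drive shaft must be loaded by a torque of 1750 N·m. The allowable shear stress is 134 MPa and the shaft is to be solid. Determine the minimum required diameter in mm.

For a solid shaft τ_max = 16T/(πd³), so d = (16T/(π τ_allow))^(1/3) = (16·1750/(π·1.34×10^8))^(1/3) = 0.04052 m.

40.5 mm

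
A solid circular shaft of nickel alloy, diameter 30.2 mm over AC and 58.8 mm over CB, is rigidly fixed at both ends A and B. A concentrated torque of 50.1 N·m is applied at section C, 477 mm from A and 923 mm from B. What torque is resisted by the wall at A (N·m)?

5.95 N·m

Compatibility: T_A·a/J_AC = T_B·b/J_CB with T_A + T_B = T₀.
J_AC = 8.17×10^-8 m⁴, J_CB = 1.17×10^-6 m⁴, so T_A = T₀·(J_AC/a)/((J_AC/a)+(J_CB/b)) = 5.945 N·m, T_B = 44.15 N·m.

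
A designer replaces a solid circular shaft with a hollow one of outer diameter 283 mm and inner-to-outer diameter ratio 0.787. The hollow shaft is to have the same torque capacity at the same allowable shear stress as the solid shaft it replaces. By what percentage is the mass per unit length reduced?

47.4 %

Equal τ_max and T ⇒ the solid shaft needs d_s³ = d_o³(1−k⁴), so d_s = 283·(1−0.787⁴)^(1/3) = 240.8 mm.
Area ratio A_h/A_s = d_o²(1−k²)/d_s² = (1−k²)/(1−k⁴)^(2/3) = 0.5255.
Mass saving = 1 − 0.5255 = 47.4 %.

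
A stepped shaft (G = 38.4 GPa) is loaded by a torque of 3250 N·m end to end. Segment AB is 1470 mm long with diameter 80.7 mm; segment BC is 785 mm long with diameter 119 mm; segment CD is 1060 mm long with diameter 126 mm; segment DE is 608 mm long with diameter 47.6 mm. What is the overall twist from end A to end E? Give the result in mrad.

139 mrad

J_AB = π(0.0807)⁴/32 = 4.16×10^-6 m⁴; J_BC = π(0.119)⁴/32 = 1.97×10^-5 m⁴; J_CD = π(0.126)⁴/32 = 2.47×10^-5 m⁴; J_DE = π(0.0476)⁴/32 = 5.04×10^-7 m⁴.
θ = (T/G)·Σ L_i/J_i = (3250/38.4×10⁹)·(1.47/4.16×10^-6 + 0.785/1.97×10^-5 + 1.06/2.47×10^-5 + 0.608/5.04×10^-7) = 0.1390 rad.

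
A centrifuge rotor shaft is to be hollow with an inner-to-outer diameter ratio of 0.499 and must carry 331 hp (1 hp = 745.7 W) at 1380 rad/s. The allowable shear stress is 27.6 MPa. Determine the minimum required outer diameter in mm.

32.8 mm

ω = 1380 rad/s, so T = P/ω = 331×745.7 / 1380 = 178.9 N·m.
For a hollow shaft with d_i/d_o = 0.499: τ_max = 16T/(π d_o³ (1−k⁴)), so d_o = [16T/(π τ_allow (1−k⁴))]^(1/3) = [16·178.9/(π·2.76×10^7·0.9380)]^(1/3) = 0.03277 m.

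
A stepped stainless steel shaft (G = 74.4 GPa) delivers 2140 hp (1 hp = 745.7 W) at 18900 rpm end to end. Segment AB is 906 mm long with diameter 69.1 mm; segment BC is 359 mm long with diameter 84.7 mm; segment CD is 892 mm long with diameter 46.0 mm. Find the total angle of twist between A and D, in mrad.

ω = 2π·18900/60 = 1979 rad/s, so T = P/ω = 2140×745.7 / 1979 = 806.3 N·m.
J_AB = π(0.0691)⁴/32 = 2.24×10^-6 m⁴; J_BC = π(0.0847)⁴/32 = 5.05×10^-6 m⁴; J_CD = π(0.0460)⁴/32 = 4.40×10^-7 m⁴.
θ = (T/G)·Σ L_i/J_i = (806.3/74.4×10⁹)·(0.906/2.24×10^-6 + 0.359/5.05×10^-6 + 0.892/4.40×10^-7) = 0.02715 rad.

27.1 mrad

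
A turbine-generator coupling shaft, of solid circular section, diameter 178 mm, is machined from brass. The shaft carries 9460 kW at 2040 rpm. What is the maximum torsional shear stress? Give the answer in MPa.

ω = 2π·2040/60 = 213.6 rad/s, so T = P/ω = 9460×10³ / 213.6 = 44280 N·m.
J = πd⁴/32 = π(0.178)⁴/32 = 9.856×10^-5 m⁴.
τ_max = T·r/J = 44280 × 0.0890 / 9.856×10^-5 = 3.999×10^7 Pa.

40.0 MPa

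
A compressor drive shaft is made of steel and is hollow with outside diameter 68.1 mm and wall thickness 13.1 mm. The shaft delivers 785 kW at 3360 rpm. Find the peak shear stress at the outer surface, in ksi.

ω = 2π·3360/60 = 351.9 rad/s, so T = P/ω = 785×10³ / 351.9 = 2231 N·m.
J = π(d_o⁴ − d_i⁴)/32 = π(0.0681⁴ − 0.0419⁴)/32 = 1.809×10^-6 m⁴.
τ_max = T·r/J = 2231 × 0.0340 / 1.809×10^-6 = 4.200×10^7 Pa.

6.09 ksi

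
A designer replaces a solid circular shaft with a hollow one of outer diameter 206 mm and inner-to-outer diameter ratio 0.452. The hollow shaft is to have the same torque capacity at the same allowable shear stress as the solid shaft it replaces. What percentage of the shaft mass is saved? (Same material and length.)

18.1 %

Equal τ_max and T ⇒ the solid shaft needs d_s³ = d_o³(1−k⁴), so d_s = 206·(1−0.452⁴)^(1/3) = 203.1 mm.
Area ratio A_h/A_s = d_o²(1−k²)/d_s² = (1−k²)/(1−k⁴)^(2/3) = 0.8186.
Mass saving = 1 − 0.8186 = 18.1 %.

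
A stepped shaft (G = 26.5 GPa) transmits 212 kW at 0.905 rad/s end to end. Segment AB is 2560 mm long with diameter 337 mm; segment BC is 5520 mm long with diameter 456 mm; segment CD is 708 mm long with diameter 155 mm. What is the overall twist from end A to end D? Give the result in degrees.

8.01°

ω = 0.905 rad/s, so T = P/ω = 212×10³ / 0.9050 = 234300 N·m.
J_AB = π(0.337)⁴/32 = 1.27×10^-3 m⁴; J_BC = π(0.456)⁴/32 = 4.24×10^-3 m⁴; J_CD = π(0.155)⁴/32 = 5.67×10^-5 m⁴.
θ = (T/G)·Σ L_i/J_i = (234300/26.5×10⁹)·(2.56/1.27×10^-3 + 5.52/4.24×10^-3 + 0.708/5.67×10^-5) = 0.1398 rad.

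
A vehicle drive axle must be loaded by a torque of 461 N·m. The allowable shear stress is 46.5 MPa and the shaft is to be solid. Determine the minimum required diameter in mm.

For a solid shaft τ_max = 16T/(πd³), so d = (16T/(π τ_allow))^(1/3) = (16·461.0/(π·4.65×10^7))^(1/3) = 0.03696 m.

37.0 mm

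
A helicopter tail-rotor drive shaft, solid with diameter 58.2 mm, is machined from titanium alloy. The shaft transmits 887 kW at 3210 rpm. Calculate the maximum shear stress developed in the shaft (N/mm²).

ω = 2π·3210/60 = 336.2 rad/s, so T = P/ω = 887×10³ / 336.2 = 2639 N·m.
J = πd⁴/32 = π(0.0582)⁴/32 = 1.126×10^-6 m⁴.
τ_max = T·r/J = 2639 × 0.0291 / 1.126×10^-6 = 6.817×10^7 Pa.

68.2 N/mm²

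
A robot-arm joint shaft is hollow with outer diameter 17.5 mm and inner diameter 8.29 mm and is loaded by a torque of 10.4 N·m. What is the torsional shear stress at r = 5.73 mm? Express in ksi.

J = π(d_o⁴ − d_i⁴)/32 = π(0.0175⁴ − 0.00829⁴)/32 = 8.744×10^-9 m⁴.
Shear stress varies linearly with radius: τ = T·r/J = 10.40 × 0.00573 / 8.744×10^-9 = 6.815×10^6 Pa.

0.988 ksi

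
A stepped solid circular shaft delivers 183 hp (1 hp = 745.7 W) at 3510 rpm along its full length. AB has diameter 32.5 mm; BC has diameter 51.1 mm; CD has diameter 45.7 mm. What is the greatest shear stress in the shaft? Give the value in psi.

ω = 2π·3510/60 = 367.6 rad/s, so T = P/ω = 183×745.7 / 367.6 = 371.3 N·m.
Under the same torque, τ_max = 16T/(πd³) is largest where d is smallest — segment AB (d = 32.5 mm).
τ_max = 16·371.3/(π·(0.0325)³) = 5.508×10^7 Pa.

7990 psi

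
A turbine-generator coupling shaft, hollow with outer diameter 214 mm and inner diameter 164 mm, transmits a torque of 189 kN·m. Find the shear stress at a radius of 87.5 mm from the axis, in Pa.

1.23e8 Pa

J = π(d_o⁴ − d_i⁴)/32 = π(0.214⁴ − 0.164⁴)/32 = 1.349×10^-4 m⁴.
Shear stress varies linearly with radius: τ = T·r/J = 189000 × 0.0875 / 1.349×10^-4 = 1.226×10^8 Pa.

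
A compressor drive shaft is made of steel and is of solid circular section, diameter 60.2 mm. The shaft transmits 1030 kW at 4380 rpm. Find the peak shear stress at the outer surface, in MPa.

52.4 MPa

ω = 2π·4380/60 = 458.7 rad/s, so T = P/ω = 1030×10³ / 458.7 = 2246 N·m.
J = πd⁴/32 = π(0.0602)⁴/32 = 1.289×10^-6 m⁴.
τ_max = T·r/J = 2246 × 0.0301 / 1.289×10^-6 = 5.242×10^7 Pa.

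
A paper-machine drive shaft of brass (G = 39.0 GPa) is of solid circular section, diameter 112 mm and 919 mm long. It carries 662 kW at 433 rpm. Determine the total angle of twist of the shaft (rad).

ω = 2π·433/60 = 45.34 rad/s, so T = P/ω = 662×10³ / 45.34 = 14600 N·m.
J = πd⁴/32 = π(0.112)⁴/32 = 1.545×10^-5 m⁴.
θ = T·L/(G·J) = 14600 × 0.919 / (39.0×10⁹ × 1.545×10^-5) = 0.02227 rad.

0.0223 rad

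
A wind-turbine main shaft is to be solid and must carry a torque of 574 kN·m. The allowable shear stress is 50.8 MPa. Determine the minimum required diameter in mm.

For a solid shaft τ_max = 16T/(πd³), so d = (16T/(π τ_allow))^(1/3) = (16·574000/(π·5.08×10^7))^(1/3) = 0.3861 m.

386 mm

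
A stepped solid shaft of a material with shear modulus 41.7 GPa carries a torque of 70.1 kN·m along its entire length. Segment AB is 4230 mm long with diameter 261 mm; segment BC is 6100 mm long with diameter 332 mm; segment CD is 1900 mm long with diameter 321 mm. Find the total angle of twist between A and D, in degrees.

J_AB = π(0.261)⁴/32 = 4.56×10^-4 m⁴; J_BC = π(0.332)⁴/32 = 1.19×10^-3 m⁴; J_CD = π(0.321)⁴/32 = 1.04×10^-3 m⁴.
θ = (T/G)·Σ L_i/J_i = (70100/41.7×10⁹)·(4.23/4.56×10^-4 + 6.10/1.19×10^-3 + 1.90/1.04×10^-3) = 0.02727 rad.

1.56°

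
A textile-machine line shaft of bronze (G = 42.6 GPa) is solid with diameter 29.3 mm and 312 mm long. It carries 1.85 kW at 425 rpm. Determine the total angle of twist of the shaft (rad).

ω = 2π·425/60 = 44.51 rad/s, so T = P/ω = 1.85×10³ / 44.51 = 41.57 N·m.
J = πd⁴/32 = π(0.0293)⁴/32 = 7.236×10^-8 m⁴.
θ = T·L/(G·J) = 41.57 × 0.312 / (42.6×10⁹ × 7.236×10^-8) = 4.208×10^-3 rad.

0.00421 rad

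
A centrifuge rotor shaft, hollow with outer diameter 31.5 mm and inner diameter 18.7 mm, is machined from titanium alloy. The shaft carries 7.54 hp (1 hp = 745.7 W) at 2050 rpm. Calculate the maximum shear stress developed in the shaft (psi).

707 psi

ω = 2π·2050/60 = 214.7 rad/s, so T = P/ω = 7.54×745.7 / 214.7 = 26.19 N·m.
J = π(d_o⁴ − d_i⁴)/32 = π(0.0315⁴ − 0.0187⁴)/32 = 8.465×10^-8 m⁴.
τ_max = T·r/J = 26.19 × 0.0158 / 8.465×10^-8 = 4.873×10^6 Pa.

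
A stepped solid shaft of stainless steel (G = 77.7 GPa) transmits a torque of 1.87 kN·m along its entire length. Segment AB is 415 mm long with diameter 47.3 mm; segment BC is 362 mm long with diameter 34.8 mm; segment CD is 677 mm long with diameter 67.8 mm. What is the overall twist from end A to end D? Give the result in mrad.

J_AB = π(0.0473)⁴/32 = 4.91×10^-7 m⁴; J_BC = π(0.0348)⁴/32 = 1.44×10^-7 m⁴; J_CD = π(0.0678)⁴/32 = 2.07×10^-6 m⁴.
θ = (T/G)·Σ L_i/J_i = (1870/77.7×10⁹)·(0.415/4.91×10^-7 + 0.362/1.44×10^-7 + 0.677/2.07×10^-6) = 0.08869 rad.

88.7 mrad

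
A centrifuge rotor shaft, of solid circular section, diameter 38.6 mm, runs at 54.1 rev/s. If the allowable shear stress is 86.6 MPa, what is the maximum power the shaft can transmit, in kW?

J = πd⁴/32 = π(0.0386)⁴/32 = 2.179×10^-7 m⁴.
T_max = τ_allow·J/r = 8.66×10^7 × 2.179×10^-7 / 0.0193 = 977.9 N·m.
ω = 2π·54.1 = 339.9 rad/s, so P_max = T_max·ω = 3.324×10^5 W.

332 kW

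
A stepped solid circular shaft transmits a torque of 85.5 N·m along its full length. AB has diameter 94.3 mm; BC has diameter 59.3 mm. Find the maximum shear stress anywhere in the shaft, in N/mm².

Under the same torque, τ_max = 16T/(πd³) is largest where d is smallest — segment BC (d = 59.3 mm).
τ_max = 16·85.50/(π·(0.0593)³) = 2.088×10^6 Pa.

2.09 N/mm²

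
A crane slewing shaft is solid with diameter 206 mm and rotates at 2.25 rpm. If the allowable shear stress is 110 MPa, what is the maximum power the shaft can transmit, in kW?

44.5 kW

J = πd⁴/32 = π(0.206)⁴/32 = 1.768×10^-4 m⁴.
T_max = τ_allow·J/r = 1.10×10^8 × 1.768×10^-4 / 0.103 = 188800 N·m.
ω = 2π·2.25/60 = 0.2356 rad/s, so P_max = T_max·ω = 4.449×10^4 W.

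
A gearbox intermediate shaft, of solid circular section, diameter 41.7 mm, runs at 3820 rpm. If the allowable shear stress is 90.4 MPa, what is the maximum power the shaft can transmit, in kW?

J = πd⁴/32 = π(0.0417)⁴/32 = 2.969×10^-7 m⁴.
T_max = τ_allow·J/r = 9.04×10^7 × 2.969×10^-7 / 0.0209 = 1287 N·m.
ω = 2π·3820/60 = 400.0 rad/s, so P_max = T_max·ω = 5.149×10^5 W.

515 kW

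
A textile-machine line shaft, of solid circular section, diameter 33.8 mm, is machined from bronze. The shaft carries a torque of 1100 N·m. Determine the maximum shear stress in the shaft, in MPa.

J = πd⁴/32 = π(0.0338)⁴/32 = 1.281×10^-7 m⁴.
τ_max = T·r/J = 1100 × 0.0169 / 1.281×10^-7 = 1.451×10^8 Pa.

145 MPa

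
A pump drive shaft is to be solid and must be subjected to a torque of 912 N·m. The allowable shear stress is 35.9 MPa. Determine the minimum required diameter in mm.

For a solid shaft τ_max = 16T/(πd³), so d = (16T/(π τ_allow))^(1/3) = (16·912.0/(π·3.59×10^7))^(1/3) = 0.05058 m.

50.6 mm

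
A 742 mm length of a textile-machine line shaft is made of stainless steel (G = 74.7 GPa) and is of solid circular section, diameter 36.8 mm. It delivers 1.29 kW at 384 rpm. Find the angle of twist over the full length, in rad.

ω = 2π·384/60 = 40.21 rad/s, so T = P/ω = 1.29×10³ / 40.21 = 32.08 N·m.
J = πd⁴/32 = π(0.0368)⁴/32 = 1.800×10^-7 m⁴.
θ = T·L/(G·J) = 32.08 × 0.742 / (74.7×10⁹ × 1.800×10^-7) = 1.770×10^-3 rad.

0.00177 rad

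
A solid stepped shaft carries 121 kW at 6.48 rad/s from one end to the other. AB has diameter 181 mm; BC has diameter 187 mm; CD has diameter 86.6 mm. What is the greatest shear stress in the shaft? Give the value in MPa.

ω = 6.48 rad/s, so T = P/ω = 121×10³ / 6.480 = 18670 N·m.
Under the same torque, τ_max = 16T/(πd³) is largest where d is smallest — segment CD (d = 86.6 mm).
τ_max = 16·18670/(π·(0.0866)³) = 1.464×10^8 Pa.

146 MPa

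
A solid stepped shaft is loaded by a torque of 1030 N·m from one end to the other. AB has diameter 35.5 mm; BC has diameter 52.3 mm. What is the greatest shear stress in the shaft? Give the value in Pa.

1.17e8 Pa

Under the same torque, τ_max = 16T/(πd³) is largest where d is smallest — segment AB (d = 35.5 mm).
τ_max = 16·1030/(π·(0.0355)³) = 1.173×10^8 Pa.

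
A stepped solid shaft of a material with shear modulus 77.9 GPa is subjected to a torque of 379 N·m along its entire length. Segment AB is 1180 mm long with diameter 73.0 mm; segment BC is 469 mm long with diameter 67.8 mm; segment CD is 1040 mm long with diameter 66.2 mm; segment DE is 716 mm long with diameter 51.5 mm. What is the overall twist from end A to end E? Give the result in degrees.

J_AB = π(0.0730)⁴/32 = 2.79×10^-6 m⁴; J_BC = π(0.0678)⁴/32 = 2.07×10^-6 m⁴; J_CD = π(0.0662)⁴/32 = 1.89×10^-6 m⁴; J_DE = π(0.0515)⁴/32 = 6.91×10^-7 m⁴.
θ = (T/G)·Σ L_i/J_i = (379.0/77.9×10⁹)·(1.18/2.79×10^-6 + 0.469/2.07×10^-6 + 1.04/1.89×10^-6 + 0.716/6.91×10^-7) = 0.01089 rad.

0.624°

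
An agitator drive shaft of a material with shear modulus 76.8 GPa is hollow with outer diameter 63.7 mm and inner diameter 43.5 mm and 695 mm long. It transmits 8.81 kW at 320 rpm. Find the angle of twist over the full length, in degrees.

ω = 2π·320/60 = 33.51 rad/s, so T = P/ω = 8.81×10³ / 33.51 = 262.9 N·m.
J = π(d_o⁴ − d_i⁴)/32 = π(0.0637⁴ − 0.0435⁴)/32 = 1.265×10^-6 m⁴.
θ = T·L/(G·J) = 262.9 × 0.695 / (76.8×10⁹ × 1.265×10^-6) = 1.881×10^-3 rad.

0.108°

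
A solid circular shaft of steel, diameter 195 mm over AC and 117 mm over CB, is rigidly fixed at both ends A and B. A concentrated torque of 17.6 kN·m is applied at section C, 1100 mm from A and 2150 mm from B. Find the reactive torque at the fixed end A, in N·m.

Compatibility: T_A·a/J_AC = T_B·b/J_CB with T_A + T_B = T₀.
J_AC = 1.42×10^-4 m⁴, J_CB = 1.84×10^-5 m⁴, so T_A = T₀·(J_AC/a)/((J_AC/a)+(J_CB/b)) = 16510 N·m, T_B = 1094 N·m.

16500 N·m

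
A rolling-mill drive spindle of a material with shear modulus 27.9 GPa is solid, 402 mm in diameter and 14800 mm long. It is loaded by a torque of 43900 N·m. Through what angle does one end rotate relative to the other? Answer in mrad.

J = πd⁴/32 = π(0.402)⁴/32 = 2.564×10^-3 m⁴.
θ = T·L/(G·J) = 43900 × 14.8 / (27.9×10⁹ × 2.564×10^-3) = 9.083×10^-3 rad.

9.08 mrad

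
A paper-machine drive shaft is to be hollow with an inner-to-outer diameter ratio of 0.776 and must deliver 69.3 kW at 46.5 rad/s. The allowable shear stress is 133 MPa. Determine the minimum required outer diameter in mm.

ω = 46.5 rad/s, so T = P/ω = 69.3×10³ / 46.50 = 1490 N·m.
For a hollow shaft with d_i/d_o = 0.776: τ_max = 16T/(π d_o³ (1−k⁴)), so d_o = [16T/(π τ_allow (1−k⁴))]^(1/3) = [16·1490/(π·1.33×10^8·0.6374)]^(1/3) = 0.04474 m.

44.7 mm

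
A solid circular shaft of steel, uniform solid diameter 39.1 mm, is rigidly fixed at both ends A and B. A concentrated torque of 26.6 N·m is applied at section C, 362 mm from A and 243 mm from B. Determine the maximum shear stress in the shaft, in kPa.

With uniform GJ and both ends fixed, compatibility θ_AC = θ_CB gives T_A·a = T_B·b, together with T_A + T_B = T₀.
T_A = T₀·b/(a+b) = 26.60·243/605.0 = 10.68 N·m; T_B = 15.92 N·m.
τ in each portion: τ_AC = 9.10×10^5 Pa, τ_CB = 1.36×10^6 Pa; maximum is in CB.
τ_max = T_CB·r/J = 15.92·0.0196/2.29×10^-7 = 1.356×10^6 Pa.

1360 kPa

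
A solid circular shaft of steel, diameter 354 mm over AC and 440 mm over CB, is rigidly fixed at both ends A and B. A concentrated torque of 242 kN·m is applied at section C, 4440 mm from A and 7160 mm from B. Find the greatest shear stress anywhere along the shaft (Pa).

1.12e7 Pa

Compatibility: T_A·a/J_AC = T_B·b/J_CB with T_A + T_B = T₀.
J_AC = 1.54×10^-3 m⁴, J_CB = 3.68×10^-3 m⁴, so T_A = T₀·(J_AC/a)/((J_AC/a)+(J_CB/b)) = 97580 N·m, T_B = 144400 N·m.
τ in each portion: τ_AC = 1.12×10^7 Pa, τ_CB = 8.63×10^6 Pa; maximum is in AC.
τ_max = T_AC·r/J = 97580·0.177/1.54×10^-3 = 1.120×10^7 Pa.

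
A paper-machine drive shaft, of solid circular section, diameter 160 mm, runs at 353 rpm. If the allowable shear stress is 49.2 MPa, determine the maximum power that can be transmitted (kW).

1460 kW

J = πd⁴/32 = π(0.160)⁴/32 = 6.434×10^-5 m⁴.
T_max = τ_allow·J/r = 4.92×10^7 × 6.434×10^-5 / 0.0800 = 39570 N·m.
ω = 2π·353/60 = 36.97 rad/s, so P_max = T_max·ω = 1.463×10^6 W.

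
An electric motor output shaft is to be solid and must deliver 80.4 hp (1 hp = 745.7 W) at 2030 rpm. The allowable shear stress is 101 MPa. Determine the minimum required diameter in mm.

24.2 mm

ω = 2π·2030/60 = 212.6 rad/s, so T = P/ω = 80.4×745.7 / 212.6 = 282.0 N·m.
For a solid shaft τ_max = 16T/(πd³), so d = (16T/(π τ_allow))^(1/3) = (16·282.0/(π·1.01×10^8))^(1/3) = 0.02423 m.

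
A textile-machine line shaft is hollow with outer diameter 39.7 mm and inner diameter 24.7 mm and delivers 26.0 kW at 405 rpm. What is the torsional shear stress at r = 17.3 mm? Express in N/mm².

ω = 2π·405/60 = 42.41 rad/s, so T = P/ω = 26.0×10³ / 42.41 = 613.0 N·m.
J = π(d_o⁴ − d_i⁴)/32 = π(0.0397⁴ − 0.0247⁴)/32 = 2.073×10^-7 m⁴.
Shear stress varies linearly with radius: τ = T·r/J = 613.0 × 0.0173 / 2.073×10^-7 = 5.115×10^7 Pa.

51.2 N/mm²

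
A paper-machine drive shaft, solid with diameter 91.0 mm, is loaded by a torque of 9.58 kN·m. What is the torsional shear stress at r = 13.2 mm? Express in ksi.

2.72 ksi

J = πd⁴/32 = π(0.0910)⁴/32 = 6.732×10^-6 m⁴.
Shear stress varies linearly with radius: τ = T·r/J = 9580 × 0.0132 / 6.732×10^-6 = 1.878×10^7 Pa.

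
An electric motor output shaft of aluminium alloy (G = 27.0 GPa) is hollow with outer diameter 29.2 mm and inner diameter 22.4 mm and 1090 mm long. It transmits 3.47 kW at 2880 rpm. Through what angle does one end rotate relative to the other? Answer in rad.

0.00996 rad

ω = 2π·2880/60 = 301.6 rad/s, so T = P/ω = 3.47×10³ / 301.6 = 11.51 N·m.
J = π(d_o⁴ − d_i⁴)/32 = π(0.0292⁴ − 0.0224⁴)/32 = 4.666×10^-8 m⁴.
θ = T·L/(G·J) = 11.51 × 1.09 / (27.0×10⁹ × 4.666×10^-8) = 9.956×10^-3 rad.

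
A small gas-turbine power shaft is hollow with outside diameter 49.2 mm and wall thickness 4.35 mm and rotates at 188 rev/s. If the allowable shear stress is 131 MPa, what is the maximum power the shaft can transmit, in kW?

J = π(d_o⁴ − d_i⁴)/32 = π(0.0492⁴ − 0.0405⁴)/32 = 3.111×10^-7 m⁴.
T_max = τ_allow·J/r = 1.31×10^8 × 3.111×10^-7 / 0.0246 = 1657 N·m.
ω = 2π·188 = 1181 rad/s, so P_max = T_max·ω = 1.957×10^6 W.

1960 kW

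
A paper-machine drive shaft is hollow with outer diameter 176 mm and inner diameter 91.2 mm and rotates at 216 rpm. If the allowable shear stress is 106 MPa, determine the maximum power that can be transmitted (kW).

2380 kW

J = π(d_o⁴ − d_i⁴)/32 = π(0.176⁴ − 0.0912⁴)/32 = 8.741×10^-5 m⁴.
T_max = τ_allow·J/r = 1.06×10^8 × 8.741×10^-5 / 0.0880 = 105300 N·m.
ω = 2π·216/60 = 22.62 rad/s, so P_max = T_max·ω = 2.382×10^6 W.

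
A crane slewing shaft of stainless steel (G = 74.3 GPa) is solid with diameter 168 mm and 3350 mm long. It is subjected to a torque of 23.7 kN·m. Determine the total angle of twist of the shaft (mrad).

13.7 mrad

J = πd⁴/32 = π(0.168)⁴/32 = 7.821×10^-5 m⁴.
θ = T·L/(G·J) = 23700 × 3.35 / (74.3×10⁹ × 7.821×10^-5) = 0.01366 rad.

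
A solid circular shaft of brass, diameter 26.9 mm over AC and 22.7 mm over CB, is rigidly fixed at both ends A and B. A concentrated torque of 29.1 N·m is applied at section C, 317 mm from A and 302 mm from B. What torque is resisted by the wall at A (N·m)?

Compatibility: T_A·a/J_AC = T_B·b/J_CB with T_A + T_B = T₀.
J_AC = 5.14×10^-8 m⁴, J_CB = 2.61×10^-8 m⁴, so T_A = T₀·(J_AC/a)/((J_AC/a)+(J_CB/b)) = 18.99 N·m, T_B = 10.11 N·m.

19.0 N·m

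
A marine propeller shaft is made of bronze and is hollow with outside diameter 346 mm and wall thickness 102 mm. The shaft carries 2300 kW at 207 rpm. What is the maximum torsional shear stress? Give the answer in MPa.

13.4 MPa

ω = 2π·207/60 = 21.68 rad/s, so T = P/ω = 2300×10³ / 21.68 = 106100 N·m.
J = π(d_o⁴ − d_i⁴)/32 = π(0.346⁴ − 0.142⁴)/32 = 1.367×10^-3 m⁴.
τ_max = T·r/J = 106100 × 0.173 / 1.367×10^-3 = 1.343×10^7 Pa.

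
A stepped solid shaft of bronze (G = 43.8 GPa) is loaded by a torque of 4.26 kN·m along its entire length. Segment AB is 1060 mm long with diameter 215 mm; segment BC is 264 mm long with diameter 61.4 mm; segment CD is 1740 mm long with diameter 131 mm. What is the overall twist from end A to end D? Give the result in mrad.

J_AB = π(0.215)⁴/32 = 2.10×10^-4 m⁴; J_BC = π(0.0614)⁴/32 = 1.40×10^-6 m⁴; J_CD = π(0.131)⁴/32 = 2.89×10^-5 m⁴.
θ = (T/G)·Σ L_i/J_i = (4260/43.8×10⁹)·(1.06/2.10×10^-4 + 0.264/1.40×10^-6 + 1.74/2.89×10^-5) = 0.02475 rad.

24.7 mrad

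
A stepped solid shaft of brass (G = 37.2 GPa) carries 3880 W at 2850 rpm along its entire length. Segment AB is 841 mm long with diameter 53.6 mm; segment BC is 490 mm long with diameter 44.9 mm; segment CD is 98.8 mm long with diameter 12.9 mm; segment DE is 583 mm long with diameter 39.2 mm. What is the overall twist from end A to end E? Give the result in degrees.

ω = 2π·2850/60 = 298.5 rad/s, so T = P/ω = 3880 / 298.5 = 13.00 N·m.
J_AB = π(0.0536)⁴/32 = 8.10×10^-7 m⁴; J_BC = π(0.0449)⁴/32 = 3.99×10^-7 m⁴; J_CD = π(0.0129)⁴/32 = 2.72×10^-9 m⁴; J_DE = π(0.0392)⁴/32 = 2.32×10^-7 m⁴.
θ = (T/G)·Σ L_i/J_i = (13.00/37.2×10⁹)·(0.841/8.10×10^-7 + 0.490/3.99×10^-7 + 0.0988/2.72×10^-9 + 0.583/2.32×10^-7) = 0.01437 rad.

0.823°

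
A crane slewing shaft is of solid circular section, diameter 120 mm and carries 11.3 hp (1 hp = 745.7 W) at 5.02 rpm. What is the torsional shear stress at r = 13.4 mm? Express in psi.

ω = 2π·5.02/60 = 0.5257 rad/s, so T = P/ω = 11.3×745.7 / 0.5257 = 16030 N·m.
J = πd⁴/32 = π(0.120)⁴/32 = 2.036×10^-5 m⁴.
Shear stress varies linearly with radius: τ = T·r/J = 16030 × 0.0134 / 2.036×10^-5 = 1.055×10^7 Pa.

1530 psi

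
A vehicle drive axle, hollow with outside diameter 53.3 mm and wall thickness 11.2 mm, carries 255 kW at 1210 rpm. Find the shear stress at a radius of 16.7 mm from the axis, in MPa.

ω = 2π·1210/60 = 126.7 rad/s, so T = P/ω = 255×10³ / 126.7 = 2012 N·m.
J = π(d_o⁴ − d_i⁴)/32 = π(0.0533⁴ − 0.0309⁴)/32 = 7.028×10^-7 m⁴.
Shear stress varies linearly with radius: τ = T·r/J = 2012 × 0.0167 / 7.028×10^-7 = 4.782×10^7 Pa.

47.8 MPa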